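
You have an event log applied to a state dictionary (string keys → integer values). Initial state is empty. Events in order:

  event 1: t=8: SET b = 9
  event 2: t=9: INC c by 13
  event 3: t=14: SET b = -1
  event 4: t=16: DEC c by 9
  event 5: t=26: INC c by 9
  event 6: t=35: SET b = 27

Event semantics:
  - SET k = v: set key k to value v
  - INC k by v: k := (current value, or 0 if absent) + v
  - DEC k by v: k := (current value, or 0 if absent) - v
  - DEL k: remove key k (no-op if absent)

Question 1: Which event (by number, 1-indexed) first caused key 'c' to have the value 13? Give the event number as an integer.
Answer: 2

Derivation:
Looking for first event where c becomes 13:
  event 2: c (absent) -> 13  <-- first match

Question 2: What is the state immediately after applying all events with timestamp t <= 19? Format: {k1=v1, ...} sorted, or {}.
Apply events with t <= 19 (4 events):
  after event 1 (t=8: SET b = 9): {b=9}
  after event 2 (t=9: INC c by 13): {b=9, c=13}
  after event 3 (t=14: SET b = -1): {b=-1, c=13}
  after event 4 (t=16: DEC c by 9): {b=-1, c=4}

Answer: {b=-1, c=4}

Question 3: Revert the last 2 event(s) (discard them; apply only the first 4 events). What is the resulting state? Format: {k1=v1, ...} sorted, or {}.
Keep first 4 events (discard last 2):
  after event 1 (t=8: SET b = 9): {b=9}
  after event 2 (t=9: INC c by 13): {b=9, c=13}
  after event 3 (t=14: SET b = -1): {b=-1, c=13}
  after event 4 (t=16: DEC c by 9): {b=-1, c=4}

Answer: {b=-1, c=4}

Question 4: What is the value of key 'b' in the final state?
Track key 'b' through all 6 events:
  event 1 (t=8: SET b = 9): b (absent) -> 9
  event 2 (t=9: INC c by 13): b unchanged
  event 3 (t=14: SET b = -1): b 9 -> -1
  event 4 (t=16: DEC c by 9): b unchanged
  event 5 (t=26: INC c by 9): b unchanged
  event 6 (t=35: SET b = 27): b -1 -> 27
Final: b = 27

Answer: 27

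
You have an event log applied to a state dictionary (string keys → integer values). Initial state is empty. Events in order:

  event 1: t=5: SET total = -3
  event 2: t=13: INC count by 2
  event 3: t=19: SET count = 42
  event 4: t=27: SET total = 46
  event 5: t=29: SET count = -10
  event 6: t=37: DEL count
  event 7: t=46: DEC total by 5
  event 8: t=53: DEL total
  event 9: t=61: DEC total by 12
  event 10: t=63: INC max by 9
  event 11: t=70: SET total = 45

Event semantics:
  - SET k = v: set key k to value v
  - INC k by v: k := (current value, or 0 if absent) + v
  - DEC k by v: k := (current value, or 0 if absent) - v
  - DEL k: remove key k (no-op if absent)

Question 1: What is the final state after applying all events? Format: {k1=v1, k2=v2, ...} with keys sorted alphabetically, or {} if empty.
  after event 1 (t=5: SET total = -3): {total=-3}
  after event 2 (t=13: INC count by 2): {count=2, total=-3}
  after event 3 (t=19: SET count = 42): {count=42, total=-3}
  after event 4 (t=27: SET total = 46): {count=42, total=46}
  after event 5 (t=29: SET count = -10): {count=-10, total=46}
  after event 6 (t=37: DEL count): {total=46}
  after event 7 (t=46: DEC total by 5): {total=41}
  after event 8 (t=53: DEL total): {}
  after event 9 (t=61: DEC total by 12): {total=-12}
  after event 10 (t=63: INC max by 9): {max=9, total=-12}
  after event 11 (t=70: SET total = 45): {max=9, total=45}

Answer: {max=9, total=45}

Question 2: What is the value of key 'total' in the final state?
Answer: 45

Derivation:
Track key 'total' through all 11 events:
  event 1 (t=5: SET total = -3): total (absent) -> -3
  event 2 (t=13: INC count by 2): total unchanged
  event 3 (t=19: SET count = 42): total unchanged
  event 4 (t=27: SET total = 46): total -3 -> 46
  event 5 (t=29: SET count = -10): total unchanged
  event 6 (t=37: DEL count): total unchanged
  event 7 (t=46: DEC total by 5): total 46 -> 41
  event 8 (t=53: DEL total): total 41 -> (absent)
  event 9 (t=61: DEC total by 12): total (absent) -> -12
  event 10 (t=63: INC max by 9): total unchanged
  event 11 (t=70: SET total = 45): total -12 -> 45
Final: total = 45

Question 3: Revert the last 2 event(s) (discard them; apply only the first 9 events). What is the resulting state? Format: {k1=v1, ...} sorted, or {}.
Answer: {total=-12}

Derivation:
Keep first 9 events (discard last 2):
  after event 1 (t=5: SET total = -3): {total=-3}
  after event 2 (t=13: INC count by 2): {count=2, total=-3}
  after event 3 (t=19: SET count = 42): {count=42, total=-3}
  after event 4 (t=27: SET total = 46): {count=42, total=46}
  after event 5 (t=29: SET count = -10): {count=-10, total=46}
  after event 6 (t=37: DEL count): {total=46}
  after event 7 (t=46: DEC total by 5): {total=41}
  after event 8 (t=53: DEL total): {}
  after event 9 (t=61: DEC total by 12): {total=-12}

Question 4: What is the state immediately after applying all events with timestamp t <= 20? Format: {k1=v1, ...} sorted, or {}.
Answer: {count=42, total=-3}

Derivation:
Apply events with t <= 20 (3 events):
  after event 1 (t=5: SET total = -3): {total=-3}
  after event 2 (t=13: INC count by 2): {count=2, total=-3}
  after event 3 (t=19: SET count = 42): {count=42, total=-3}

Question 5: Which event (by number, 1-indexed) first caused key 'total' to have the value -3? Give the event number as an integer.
Answer: 1

Derivation:
Looking for first event where total becomes -3:
  event 1: total (absent) -> -3  <-- first match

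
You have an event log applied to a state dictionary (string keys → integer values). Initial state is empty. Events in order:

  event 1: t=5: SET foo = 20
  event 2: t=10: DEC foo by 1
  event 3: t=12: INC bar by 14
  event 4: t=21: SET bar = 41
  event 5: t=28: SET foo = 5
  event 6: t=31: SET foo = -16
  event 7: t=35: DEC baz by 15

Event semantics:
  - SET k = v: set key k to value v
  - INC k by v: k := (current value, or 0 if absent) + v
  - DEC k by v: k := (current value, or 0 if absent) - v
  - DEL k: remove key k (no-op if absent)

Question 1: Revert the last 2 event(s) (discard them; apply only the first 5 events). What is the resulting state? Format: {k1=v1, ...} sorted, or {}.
Answer: {bar=41, foo=5}

Derivation:
Keep first 5 events (discard last 2):
  after event 1 (t=5: SET foo = 20): {foo=20}
  after event 2 (t=10: DEC foo by 1): {foo=19}
  after event 3 (t=12: INC bar by 14): {bar=14, foo=19}
  after event 4 (t=21: SET bar = 41): {bar=41, foo=19}
  after event 5 (t=28: SET foo = 5): {bar=41, foo=5}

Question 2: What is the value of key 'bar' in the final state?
Answer: 41

Derivation:
Track key 'bar' through all 7 events:
  event 1 (t=5: SET foo = 20): bar unchanged
  event 2 (t=10: DEC foo by 1): bar unchanged
  event 3 (t=12: INC bar by 14): bar (absent) -> 14
  event 4 (t=21: SET bar = 41): bar 14 -> 41
  event 5 (t=28: SET foo = 5): bar unchanged
  event 6 (t=31: SET foo = -16): bar unchanged
  event 7 (t=35: DEC baz by 15): bar unchanged
Final: bar = 41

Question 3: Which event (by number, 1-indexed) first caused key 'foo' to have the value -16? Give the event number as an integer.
Looking for first event where foo becomes -16:
  event 1: foo = 20
  event 2: foo = 19
  event 3: foo = 19
  event 4: foo = 19
  event 5: foo = 5
  event 6: foo 5 -> -16  <-- first match

Answer: 6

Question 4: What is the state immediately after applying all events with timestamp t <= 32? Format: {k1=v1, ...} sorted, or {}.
Answer: {bar=41, foo=-16}

Derivation:
Apply events with t <= 32 (6 events):
  after event 1 (t=5: SET foo = 20): {foo=20}
  after event 2 (t=10: DEC foo by 1): {foo=19}
  after event 3 (t=12: INC bar by 14): {bar=14, foo=19}
  after event 4 (t=21: SET bar = 41): {bar=41, foo=19}
  after event 5 (t=28: SET foo = 5): {bar=41, foo=5}
  after event 6 (t=31: SET foo = -16): {bar=41, foo=-16}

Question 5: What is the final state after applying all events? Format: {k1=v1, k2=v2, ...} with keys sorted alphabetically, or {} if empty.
  after event 1 (t=5: SET foo = 20): {foo=20}
  after event 2 (t=10: DEC foo by 1): {foo=19}
  after event 3 (t=12: INC bar by 14): {bar=14, foo=19}
  after event 4 (t=21: SET bar = 41): {bar=41, foo=19}
  after event 5 (t=28: SET foo = 5): {bar=41, foo=5}
  after event 6 (t=31: SET foo = -16): {bar=41, foo=-16}
  after event 7 (t=35: DEC baz by 15): {bar=41, baz=-15, foo=-16}

Answer: {bar=41, baz=-15, foo=-16}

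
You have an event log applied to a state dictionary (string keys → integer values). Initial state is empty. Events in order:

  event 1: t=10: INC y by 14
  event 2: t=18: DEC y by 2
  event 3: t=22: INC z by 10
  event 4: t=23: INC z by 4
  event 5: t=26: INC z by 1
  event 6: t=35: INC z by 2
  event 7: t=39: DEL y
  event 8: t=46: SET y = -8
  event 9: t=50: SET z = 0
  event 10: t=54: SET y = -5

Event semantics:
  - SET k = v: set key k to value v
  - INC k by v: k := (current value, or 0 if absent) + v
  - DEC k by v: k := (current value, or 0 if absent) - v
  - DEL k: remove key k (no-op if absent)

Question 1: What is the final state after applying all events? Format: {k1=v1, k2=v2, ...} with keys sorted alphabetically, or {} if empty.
Answer: {y=-5, z=0}

Derivation:
  after event 1 (t=10: INC y by 14): {y=14}
  after event 2 (t=18: DEC y by 2): {y=12}
  after event 3 (t=22: INC z by 10): {y=12, z=10}
  after event 4 (t=23: INC z by 4): {y=12, z=14}
  after event 5 (t=26: INC z by 1): {y=12, z=15}
  after event 6 (t=35: INC z by 2): {y=12, z=17}
  after event 7 (t=39: DEL y): {z=17}
  after event 8 (t=46: SET y = -8): {y=-8, z=17}
  after event 9 (t=50: SET z = 0): {y=-8, z=0}
  after event 10 (t=54: SET y = -5): {y=-5, z=0}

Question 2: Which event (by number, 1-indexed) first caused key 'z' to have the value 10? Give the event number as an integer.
Answer: 3

Derivation:
Looking for first event where z becomes 10:
  event 3: z (absent) -> 10  <-- first match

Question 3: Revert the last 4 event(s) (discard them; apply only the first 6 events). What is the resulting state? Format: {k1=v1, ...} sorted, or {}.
Answer: {y=12, z=17}

Derivation:
Keep first 6 events (discard last 4):
  after event 1 (t=10: INC y by 14): {y=14}
  after event 2 (t=18: DEC y by 2): {y=12}
  after event 3 (t=22: INC z by 10): {y=12, z=10}
  after event 4 (t=23: INC z by 4): {y=12, z=14}
  after event 5 (t=26: INC z by 1): {y=12, z=15}
  after event 6 (t=35: INC z by 2): {y=12, z=17}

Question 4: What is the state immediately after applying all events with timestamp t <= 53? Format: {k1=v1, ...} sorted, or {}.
Apply events with t <= 53 (9 events):
  after event 1 (t=10: INC y by 14): {y=14}
  after event 2 (t=18: DEC y by 2): {y=12}
  after event 3 (t=22: INC z by 10): {y=12, z=10}
  after event 4 (t=23: INC z by 4): {y=12, z=14}
  after event 5 (t=26: INC z by 1): {y=12, z=15}
  after event 6 (t=35: INC z by 2): {y=12, z=17}
  after event 7 (t=39: DEL y): {z=17}
  after event 8 (t=46: SET y = -8): {y=-8, z=17}
  after event 9 (t=50: SET z = 0): {y=-8, z=0}

Answer: {y=-8, z=0}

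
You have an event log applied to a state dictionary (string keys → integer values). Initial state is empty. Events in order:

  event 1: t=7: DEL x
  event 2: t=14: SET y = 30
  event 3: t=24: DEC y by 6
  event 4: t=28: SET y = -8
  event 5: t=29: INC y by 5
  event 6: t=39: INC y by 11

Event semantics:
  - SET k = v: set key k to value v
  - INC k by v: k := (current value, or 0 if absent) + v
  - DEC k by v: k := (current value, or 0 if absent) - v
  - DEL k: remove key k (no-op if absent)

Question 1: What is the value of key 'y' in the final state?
Track key 'y' through all 6 events:
  event 1 (t=7: DEL x): y unchanged
  event 2 (t=14: SET y = 30): y (absent) -> 30
  event 3 (t=24: DEC y by 6): y 30 -> 24
  event 4 (t=28: SET y = -8): y 24 -> -8
  event 5 (t=29: INC y by 5): y -8 -> -3
  event 6 (t=39: INC y by 11): y -3 -> 8
Final: y = 8

Answer: 8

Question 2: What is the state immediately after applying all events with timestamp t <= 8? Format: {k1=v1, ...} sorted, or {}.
Answer: {}

Derivation:
Apply events with t <= 8 (1 events):
  after event 1 (t=7: DEL x): {}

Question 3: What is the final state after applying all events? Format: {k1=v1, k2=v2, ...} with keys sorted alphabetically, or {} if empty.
Answer: {y=8}

Derivation:
  after event 1 (t=7: DEL x): {}
  after event 2 (t=14: SET y = 30): {y=30}
  after event 3 (t=24: DEC y by 6): {y=24}
  after event 4 (t=28: SET y = -8): {y=-8}
  after event 5 (t=29: INC y by 5): {y=-3}
  after event 6 (t=39: INC y by 11): {y=8}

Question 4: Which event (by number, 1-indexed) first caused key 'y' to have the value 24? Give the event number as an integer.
Answer: 3

Derivation:
Looking for first event where y becomes 24:
  event 2: y = 30
  event 3: y 30 -> 24  <-- first match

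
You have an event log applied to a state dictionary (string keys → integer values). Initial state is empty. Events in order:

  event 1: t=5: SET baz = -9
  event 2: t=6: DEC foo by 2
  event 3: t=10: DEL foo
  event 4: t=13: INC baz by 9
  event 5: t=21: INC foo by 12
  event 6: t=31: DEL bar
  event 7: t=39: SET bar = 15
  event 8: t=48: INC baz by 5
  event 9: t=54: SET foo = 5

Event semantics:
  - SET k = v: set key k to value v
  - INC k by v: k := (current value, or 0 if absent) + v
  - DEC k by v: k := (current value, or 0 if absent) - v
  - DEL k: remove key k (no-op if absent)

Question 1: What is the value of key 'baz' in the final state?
Answer: 5

Derivation:
Track key 'baz' through all 9 events:
  event 1 (t=5: SET baz = -9): baz (absent) -> -9
  event 2 (t=6: DEC foo by 2): baz unchanged
  event 3 (t=10: DEL foo): baz unchanged
  event 4 (t=13: INC baz by 9): baz -9 -> 0
  event 5 (t=21: INC foo by 12): baz unchanged
  event 6 (t=31: DEL bar): baz unchanged
  event 7 (t=39: SET bar = 15): baz unchanged
  event 8 (t=48: INC baz by 5): baz 0 -> 5
  event 9 (t=54: SET foo = 5): baz unchanged
Final: baz = 5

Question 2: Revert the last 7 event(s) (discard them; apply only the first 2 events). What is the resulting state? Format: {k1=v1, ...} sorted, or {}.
Answer: {baz=-9, foo=-2}

Derivation:
Keep first 2 events (discard last 7):
  after event 1 (t=5: SET baz = -9): {baz=-9}
  after event 2 (t=6: DEC foo by 2): {baz=-9, foo=-2}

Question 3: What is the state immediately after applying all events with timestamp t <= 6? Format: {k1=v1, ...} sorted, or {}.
Apply events with t <= 6 (2 events):
  after event 1 (t=5: SET baz = -9): {baz=-9}
  after event 2 (t=6: DEC foo by 2): {baz=-9, foo=-2}

Answer: {baz=-9, foo=-2}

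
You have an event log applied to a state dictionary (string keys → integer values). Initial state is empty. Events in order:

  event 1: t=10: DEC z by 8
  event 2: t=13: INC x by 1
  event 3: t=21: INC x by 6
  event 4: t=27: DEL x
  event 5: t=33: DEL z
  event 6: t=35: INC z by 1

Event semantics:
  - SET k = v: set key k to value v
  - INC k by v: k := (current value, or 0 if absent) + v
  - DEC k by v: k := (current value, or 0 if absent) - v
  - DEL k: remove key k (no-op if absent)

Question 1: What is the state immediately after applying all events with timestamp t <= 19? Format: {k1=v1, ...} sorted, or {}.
Apply events with t <= 19 (2 events):
  after event 1 (t=10: DEC z by 8): {z=-8}
  after event 2 (t=13: INC x by 1): {x=1, z=-8}

Answer: {x=1, z=-8}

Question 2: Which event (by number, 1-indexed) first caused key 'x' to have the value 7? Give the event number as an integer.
Looking for first event where x becomes 7:
  event 2: x = 1
  event 3: x 1 -> 7  <-- first match

Answer: 3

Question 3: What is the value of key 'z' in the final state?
Track key 'z' through all 6 events:
  event 1 (t=10: DEC z by 8): z (absent) -> -8
  event 2 (t=13: INC x by 1): z unchanged
  event 3 (t=21: INC x by 6): z unchanged
  event 4 (t=27: DEL x): z unchanged
  event 5 (t=33: DEL z): z -8 -> (absent)
  event 6 (t=35: INC z by 1): z (absent) -> 1
Final: z = 1

Answer: 1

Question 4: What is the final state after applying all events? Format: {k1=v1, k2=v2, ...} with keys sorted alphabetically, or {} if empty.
  after event 1 (t=10: DEC z by 8): {z=-8}
  after event 2 (t=13: INC x by 1): {x=1, z=-8}
  after event 3 (t=21: INC x by 6): {x=7, z=-8}
  after event 4 (t=27: DEL x): {z=-8}
  after event 5 (t=33: DEL z): {}
  after event 6 (t=35: INC z by 1): {z=1}

Answer: {z=1}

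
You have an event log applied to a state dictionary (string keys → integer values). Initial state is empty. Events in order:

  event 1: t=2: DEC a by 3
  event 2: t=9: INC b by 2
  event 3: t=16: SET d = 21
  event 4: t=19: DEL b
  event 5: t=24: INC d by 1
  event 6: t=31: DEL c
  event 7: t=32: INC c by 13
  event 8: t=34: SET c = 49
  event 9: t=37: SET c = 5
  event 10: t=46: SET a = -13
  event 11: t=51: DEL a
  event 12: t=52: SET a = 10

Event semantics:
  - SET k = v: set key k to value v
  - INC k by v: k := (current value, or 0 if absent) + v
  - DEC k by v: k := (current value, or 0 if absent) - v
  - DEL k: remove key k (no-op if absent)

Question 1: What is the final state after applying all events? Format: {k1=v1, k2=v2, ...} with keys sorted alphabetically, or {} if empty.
  after event 1 (t=2: DEC a by 3): {a=-3}
  after event 2 (t=9: INC b by 2): {a=-3, b=2}
  after event 3 (t=16: SET d = 21): {a=-3, b=2, d=21}
  after event 4 (t=19: DEL b): {a=-3, d=21}
  after event 5 (t=24: INC d by 1): {a=-3, d=22}
  after event 6 (t=31: DEL c): {a=-3, d=22}
  after event 7 (t=32: INC c by 13): {a=-3, c=13, d=22}
  after event 8 (t=34: SET c = 49): {a=-3, c=49, d=22}
  after event 9 (t=37: SET c = 5): {a=-3, c=5, d=22}
  after event 10 (t=46: SET a = -13): {a=-13, c=5, d=22}
  after event 11 (t=51: DEL a): {c=5, d=22}
  after event 12 (t=52: SET a = 10): {a=10, c=5, d=22}

Answer: {a=10, c=5, d=22}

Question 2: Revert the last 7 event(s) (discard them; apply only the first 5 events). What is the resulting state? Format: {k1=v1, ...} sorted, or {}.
Keep first 5 events (discard last 7):
  after event 1 (t=2: DEC a by 3): {a=-3}
  after event 2 (t=9: INC b by 2): {a=-3, b=2}
  after event 3 (t=16: SET d = 21): {a=-3, b=2, d=21}
  after event 4 (t=19: DEL b): {a=-3, d=21}
  after event 5 (t=24: INC d by 1): {a=-3, d=22}

Answer: {a=-3, d=22}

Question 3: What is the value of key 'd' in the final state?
Answer: 22

Derivation:
Track key 'd' through all 12 events:
  event 1 (t=2: DEC a by 3): d unchanged
  event 2 (t=9: INC b by 2): d unchanged
  event 3 (t=16: SET d = 21): d (absent) -> 21
  event 4 (t=19: DEL b): d unchanged
  event 5 (t=24: INC d by 1): d 21 -> 22
  event 6 (t=31: DEL c): d unchanged
  event 7 (t=32: INC c by 13): d unchanged
  event 8 (t=34: SET c = 49): d unchanged
  event 9 (t=37: SET c = 5): d unchanged
  event 10 (t=46: SET a = -13): d unchanged
  event 11 (t=51: DEL a): d unchanged
  event 12 (t=52: SET a = 10): d unchanged
Final: d = 22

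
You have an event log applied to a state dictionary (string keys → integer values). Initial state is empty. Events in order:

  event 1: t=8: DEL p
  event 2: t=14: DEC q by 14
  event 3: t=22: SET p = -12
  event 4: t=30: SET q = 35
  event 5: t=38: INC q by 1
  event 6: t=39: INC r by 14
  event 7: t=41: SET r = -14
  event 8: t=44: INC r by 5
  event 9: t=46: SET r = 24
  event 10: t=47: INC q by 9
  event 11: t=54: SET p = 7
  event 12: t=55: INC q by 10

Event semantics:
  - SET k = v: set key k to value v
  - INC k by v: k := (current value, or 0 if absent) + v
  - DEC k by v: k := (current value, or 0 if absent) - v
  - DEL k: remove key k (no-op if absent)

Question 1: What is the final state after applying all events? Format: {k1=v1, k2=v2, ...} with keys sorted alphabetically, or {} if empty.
  after event 1 (t=8: DEL p): {}
  after event 2 (t=14: DEC q by 14): {q=-14}
  after event 3 (t=22: SET p = -12): {p=-12, q=-14}
  after event 4 (t=30: SET q = 35): {p=-12, q=35}
  after event 5 (t=38: INC q by 1): {p=-12, q=36}
  after event 6 (t=39: INC r by 14): {p=-12, q=36, r=14}
  after event 7 (t=41: SET r = -14): {p=-12, q=36, r=-14}
  after event 8 (t=44: INC r by 5): {p=-12, q=36, r=-9}
  after event 9 (t=46: SET r = 24): {p=-12, q=36, r=24}
  after event 10 (t=47: INC q by 9): {p=-12, q=45, r=24}
  after event 11 (t=54: SET p = 7): {p=7, q=45, r=24}
  after event 12 (t=55: INC q by 10): {p=7, q=55, r=24}

Answer: {p=7, q=55, r=24}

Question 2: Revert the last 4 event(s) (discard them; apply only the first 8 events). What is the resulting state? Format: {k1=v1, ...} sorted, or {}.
Answer: {p=-12, q=36, r=-9}

Derivation:
Keep first 8 events (discard last 4):
  after event 1 (t=8: DEL p): {}
  after event 2 (t=14: DEC q by 14): {q=-14}
  after event 3 (t=22: SET p = -12): {p=-12, q=-14}
  after event 4 (t=30: SET q = 35): {p=-12, q=35}
  after event 5 (t=38: INC q by 1): {p=-12, q=36}
  after event 6 (t=39: INC r by 14): {p=-12, q=36, r=14}
  after event 7 (t=41: SET r = -14): {p=-12, q=36, r=-14}
  after event 8 (t=44: INC r by 5): {p=-12, q=36, r=-9}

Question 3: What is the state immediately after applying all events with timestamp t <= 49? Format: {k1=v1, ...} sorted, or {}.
Apply events with t <= 49 (10 events):
  after event 1 (t=8: DEL p): {}
  after event 2 (t=14: DEC q by 14): {q=-14}
  after event 3 (t=22: SET p = -12): {p=-12, q=-14}
  after event 4 (t=30: SET q = 35): {p=-12, q=35}
  after event 5 (t=38: INC q by 1): {p=-12, q=36}
  after event 6 (t=39: INC r by 14): {p=-12, q=36, r=14}
  after event 7 (t=41: SET r = -14): {p=-12, q=36, r=-14}
  after event 8 (t=44: INC r by 5): {p=-12, q=36, r=-9}
  after event 9 (t=46: SET r = 24): {p=-12, q=36, r=24}
  after event 10 (t=47: INC q by 9): {p=-12, q=45, r=24}

Answer: {p=-12, q=45, r=24}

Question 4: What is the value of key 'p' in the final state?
Answer: 7

Derivation:
Track key 'p' through all 12 events:
  event 1 (t=8: DEL p): p (absent) -> (absent)
  event 2 (t=14: DEC q by 14): p unchanged
  event 3 (t=22: SET p = -12): p (absent) -> -12
  event 4 (t=30: SET q = 35): p unchanged
  event 5 (t=38: INC q by 1): p unchanged
  event 6 (t=39: INC r by 14): p unchanged
  event 7 (t=41: SET r = -14): p unchanged
  event 8 (t=44: INC r by 5): p unchanged
  event 9 (t=46: SET r = 24): p unchanged
  event 10 (t=47: INC q by 9): p unchanged
  event 11 (t=54: SET p = 7): p -12 -> 7
  event 12 (t=55: INC q by 10): p unchanged
Final: p = 7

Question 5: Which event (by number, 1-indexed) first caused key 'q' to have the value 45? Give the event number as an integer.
Answer: 10

Derivation:
Looking for first event where q becomes 45:
  event 2: q = -14
  event 3: q = -14
  event 4: q = 35
  event 5: q = 36
  event 6: q = 36
  event 7: q = 36
  event 8: q = 36
  event 9: q = 36
  event 10: q 36 -> 45  <-- first match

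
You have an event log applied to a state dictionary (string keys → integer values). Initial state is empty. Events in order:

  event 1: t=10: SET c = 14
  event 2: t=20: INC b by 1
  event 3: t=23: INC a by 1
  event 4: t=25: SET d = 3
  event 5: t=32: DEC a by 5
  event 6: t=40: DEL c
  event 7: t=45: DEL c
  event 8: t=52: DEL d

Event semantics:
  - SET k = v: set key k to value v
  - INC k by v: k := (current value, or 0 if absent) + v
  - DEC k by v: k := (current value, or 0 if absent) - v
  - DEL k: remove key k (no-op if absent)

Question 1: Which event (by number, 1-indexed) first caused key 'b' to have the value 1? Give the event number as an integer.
Looking for first event where b becomes 1:
  event 2: b (absent) -> 1  <-- first match

Answer: 2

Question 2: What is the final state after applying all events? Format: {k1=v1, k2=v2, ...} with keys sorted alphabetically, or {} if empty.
Answer: {a=-4, b=1}

Derivation:
  after event 1 (t=10: SET c = 14): {c=14}
  after event 2 (t=20: INC b by 1): {b=1, c=14}
  after event 3 (t=23: INC a by 1): {a=1, b=1, c=14}
  after event 4 (t=25: SET d = 3): {a=1, b=1, c=14, d=3}
  after event 5 (t=32: DEC a by 5): {a=-4, b=1, c=14, d=3}
  after event 6 (t=40: DEL c): {a=-4, b=1, d=3}
  after event 7 (t=45: DEL c): {a=-4, b=1, d=3}
  after event 8 (t=52: DEL d): {a=-4, b=1}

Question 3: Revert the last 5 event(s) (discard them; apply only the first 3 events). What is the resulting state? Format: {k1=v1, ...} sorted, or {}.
Answer: {a=1, b=1, c=14}

Derivation:
Keep first 3 events (discard last 5):
  after event 1 (t=10: SET c = 14): {c=14}
  after event 2 (t=20: INC b by 1): {b=1, c=14}
  after event 3 (t=23: INC a by 1): {a=1, b=1, c=14}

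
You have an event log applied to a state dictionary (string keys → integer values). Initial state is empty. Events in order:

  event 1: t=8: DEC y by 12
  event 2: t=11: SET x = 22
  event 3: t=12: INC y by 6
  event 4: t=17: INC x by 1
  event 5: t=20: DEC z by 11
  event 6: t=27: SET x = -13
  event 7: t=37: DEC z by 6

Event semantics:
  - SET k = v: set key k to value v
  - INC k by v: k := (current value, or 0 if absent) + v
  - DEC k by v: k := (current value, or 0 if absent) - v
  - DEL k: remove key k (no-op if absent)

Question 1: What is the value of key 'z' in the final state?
Answer: -17

Derivation:
Track key 'z' through all 7 events:
  event 1 (t=8: DEC y by 12): z unchanged
  event 2 (t=11: SET x = 22): z unchanged
  event 3 (t=12: INC y by 6): z unchanged
  event 4 (t=17: INC x by 1): z unchanged
  event 5 (t=20: DEC z by 11): z (absent) -> -11
  event 6 (t=27: SET x = -13): z unchanged
  event 7 (t=37: DEC z by 6): z -11 -> -17
Final: z = -17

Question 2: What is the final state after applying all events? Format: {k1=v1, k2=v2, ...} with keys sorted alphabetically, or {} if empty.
Answer: {x=-13, y=-6, z=-17}

Derivation:
  after event 1 (t=8: DEC y by 12): {y=-12}
  after event 2 (t=11: SET x = 22): {x=22, y=-12}
  after event 3 (t=12: INC y by 6): {x=22, y=-6}
  after event 4 (t=17: INC x by 1): {x=23, y=-6}
  after event 5 (t=20: DEC z by 11): {x=23, y=-6, z=-11}
  after event 6 (t=27: SET x = -13): {x=-13, y=-6, z=-11}
  after event 7 (t=37: DEC z by 6): {x=-13, y=-6, z=-17}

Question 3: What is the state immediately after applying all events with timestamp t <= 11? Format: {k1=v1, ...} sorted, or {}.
Answer: {x=22, y=-12}

Derivation:
Apply events with t <= 11 (2 events):
  after event 1 (t=8: DEC y by 12): {y=-12}
  after event 2 (t=11: SET x = 22): {x=22, y=-12}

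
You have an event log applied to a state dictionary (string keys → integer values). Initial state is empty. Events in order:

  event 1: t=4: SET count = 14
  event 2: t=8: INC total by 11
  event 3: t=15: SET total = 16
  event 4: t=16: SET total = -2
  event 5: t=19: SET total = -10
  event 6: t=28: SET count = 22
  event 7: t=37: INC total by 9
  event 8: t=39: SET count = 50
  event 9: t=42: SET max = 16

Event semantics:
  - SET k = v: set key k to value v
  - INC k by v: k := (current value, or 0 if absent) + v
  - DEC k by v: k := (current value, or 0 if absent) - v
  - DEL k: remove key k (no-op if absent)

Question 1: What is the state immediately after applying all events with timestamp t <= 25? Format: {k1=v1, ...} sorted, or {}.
Apply events with t <= 25 (5 events):
  after event 1 (t=4: SET count = 14): {count=14}
  after event 2 (t=8: INC total by 11): {count=14, total=11}
  after event 3 (t=15: SET total = 16): {count=14, total=16}
  after event 4 (t=16: SET total = -2): {count=14, total=-2}
  after event 5 (t=19: SET total = -10): {count=14, total=-10}

Answer: {count=14, total=-10}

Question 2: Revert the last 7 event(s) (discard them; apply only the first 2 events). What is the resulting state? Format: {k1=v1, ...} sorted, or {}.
Keep first 2 events (discard last 7):
  after event 1 (t=4: SET count = 14): {count=14}
  after event 2 (t=8: INC total by 11): {count=14, total=11}

Answer: {count=14, total=11}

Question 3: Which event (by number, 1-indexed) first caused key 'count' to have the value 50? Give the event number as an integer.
Looking for first event where count becomes 50:
  event 1: count = 14
  event 2: count = 14
  event 3: count = 14
  event 4: count = 14
  event 5: count = 14
  event 6: count = 22
  event 7: count = 22
  event 8: count 22 -> 50  <-- first match

Answer: 8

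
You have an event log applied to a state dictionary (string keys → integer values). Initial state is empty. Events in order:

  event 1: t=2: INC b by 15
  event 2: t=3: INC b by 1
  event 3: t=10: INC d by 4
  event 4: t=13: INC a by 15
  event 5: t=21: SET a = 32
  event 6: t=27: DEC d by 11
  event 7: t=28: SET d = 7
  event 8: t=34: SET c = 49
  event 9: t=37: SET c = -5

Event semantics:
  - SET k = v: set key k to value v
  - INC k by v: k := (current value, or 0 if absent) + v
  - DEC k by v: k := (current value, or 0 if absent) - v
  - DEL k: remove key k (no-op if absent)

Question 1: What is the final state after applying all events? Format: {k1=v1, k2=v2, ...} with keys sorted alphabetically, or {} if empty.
  after event 1 (t=2: INC b by 15): {b=15}
  after event 2 (t=3: INC b by 1): {b=16}
  after event 3 (t=10: INC d by 4): {b=16, d=4}
  after event 4 (t=13: INC a by 15): {a=15, b=16, d=4}
  after event 5 (t=21: SET a = 32): {a=32, b=16, d=4}
  after event 6 (t=27: DEC d by 11): {a=32, b=16, d=-7}
  after event 7 (t=28: SET d = 7): {a=32, b=16, d=7}
  after event 8 (t=34: SET c = 49): {a=32, b=16, c=49, d=7}
  after event 9 (t=37: SET c = -5): {a=32, b=16, c=-5, d=7}

Answer: {a=32, b=16, c=-5, d=7}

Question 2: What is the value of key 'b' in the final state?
Answer: 16

Derivation:
Track key 'b' through all 9 events:
  event 1 (t=2: INC b by 15): b (absent) -> 15
  event 2 (t=3: INC b by 1): b 15 -> 16
  event 3 (t=10: INC d by 4): b unchanged
  event 4 (t=13: INC a by 15): b unchanged
  event 5 (t=21: SET a = 32): b unchanged
  event 6 (t=27: DEC d by 11): b unchanged
  event 7 (t=28: SET d = 7): b unchanged
  event 8 (t=34: SET c = 49): b unchanged
  event 9 (t=37: SET c = -5): b unchanged
Final: b = 16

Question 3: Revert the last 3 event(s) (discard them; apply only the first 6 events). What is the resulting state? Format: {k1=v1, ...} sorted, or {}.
Keep first 6 events (discard last 3):
  after event 1 (t=2: INC b by 15): {b=15}
  after event 2 (t=3: INC b by 1): {b=16}
  after event 3 (t=10: INC d by 4): {b=16, d=4}
  after event 4 (t=13: INC a by 15): {a=15, b=16, d=4}
  after event 5 (t=21: SET a = 32): {a=32, b=16, d=4}
  after event 6 (t=27: DEC d by 11): {a=32, b=16, d=-7}

Answer: {a=32, b=16, d=-7}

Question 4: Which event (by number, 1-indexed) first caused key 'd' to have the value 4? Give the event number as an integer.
Answer: 3

Derivation:
Looking for first event where d becomes 4:
  event 3: d (absent) -> 4  <-- first match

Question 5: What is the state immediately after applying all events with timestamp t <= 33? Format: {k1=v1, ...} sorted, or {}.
Answer: {a=32, b=16, d=7}

Derivation:
Apply events with t <= 33 (7 events):
  after event 1 (t=2: INC b by 15): {b=15}
  after event 2 (t=3: INC b by 1): {b=16}
  after event 3 (t=10: INC d by 4): {b=16, d=4}
  after event 4 (t=13: INC a by 15): {a=15, b=16, d=4}
  after event 5 (t=21: SET a = 32): {a=32, b=16, d=4}
  after event 6 (t=27: DEC d by 11): {a=32, b=16, d=-7}
  after event 7 (t=28: SET d = 7): {a=32, b=16, d=7}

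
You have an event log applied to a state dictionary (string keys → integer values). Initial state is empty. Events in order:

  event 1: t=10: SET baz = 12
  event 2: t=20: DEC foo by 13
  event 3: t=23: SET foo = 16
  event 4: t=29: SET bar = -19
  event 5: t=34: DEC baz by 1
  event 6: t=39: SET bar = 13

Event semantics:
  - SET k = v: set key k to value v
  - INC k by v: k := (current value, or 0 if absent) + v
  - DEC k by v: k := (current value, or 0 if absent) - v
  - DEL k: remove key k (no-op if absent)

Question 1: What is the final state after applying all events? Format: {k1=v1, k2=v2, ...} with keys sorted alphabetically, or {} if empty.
  after event 1 (t=10: SET baz = 12): {baz=12}
  after event 2 (t=20: DEC foo by 13): {baz=12, foo=-13}
  after event 3 (t=23: SET foo = 16): {baz=12, foo=16}
  after event 4 (t=29: SET bar = -19): {bar=-19, baz=12, foo=16}
  after event 5 (t=34: DEC baz by 1): {bar=-19, baz=11, foo=16}
  after event 6 (t=39: SET bar = 13): {bar=13, baz=11, foo=16}

Answer: {bar=13, baz=11, foo=16}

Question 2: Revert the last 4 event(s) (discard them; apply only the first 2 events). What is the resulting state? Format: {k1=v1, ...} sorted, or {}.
Keep first 2 events (discard last 4):
  after event 1 (t=10: SET baz = 12): {baz=12}
  after event 2 (t=20: DEC foo by 13): {baz=12, foo=-13}

Answer: {baz=12, foo=-13}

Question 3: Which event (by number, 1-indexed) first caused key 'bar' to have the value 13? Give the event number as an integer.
Answer: 6

Derivation:
Looking for first event where bar becomes 13:
  event 4: bar = -19
  event 5: bar = -19
  event 6: bar -19 -> 13  <-- first match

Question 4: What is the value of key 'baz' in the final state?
Answer: 11

Derivation:
Track key 'baz' through all 6 events:
  event 1 (t=10: SET baz = 12): baz (absent) -> 12
  event 2 (t=20: DEC foo by 13): baz unchanged
  event 3 (t=23: SET foo = 16): baz unchanged
  event 4 (t=29: SET bar = -19): baz unchanged
  event 5 (t=34: DEC baz by 1): baz 12 -> 11
  event 6 (t=39: SET bar = 13): baz unchanged
Final: baz = 11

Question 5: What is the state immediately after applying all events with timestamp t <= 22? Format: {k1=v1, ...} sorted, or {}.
Apply events with t <= 22 (2 events):
  after event 1 (t=10: SET baz = 12): {baz=12}
  after event 2 (t=20: DEC foo by 13): {baz=12, foo=-13}

Answer: {baz=12, foo=-13}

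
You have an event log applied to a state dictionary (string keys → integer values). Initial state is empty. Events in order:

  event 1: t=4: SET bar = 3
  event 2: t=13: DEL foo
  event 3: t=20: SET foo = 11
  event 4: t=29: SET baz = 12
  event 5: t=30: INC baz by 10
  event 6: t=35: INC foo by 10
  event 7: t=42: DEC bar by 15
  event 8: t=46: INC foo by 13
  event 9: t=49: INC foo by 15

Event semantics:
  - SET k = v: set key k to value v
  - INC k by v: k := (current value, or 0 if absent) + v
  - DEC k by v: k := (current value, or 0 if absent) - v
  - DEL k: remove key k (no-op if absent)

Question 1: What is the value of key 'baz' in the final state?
Answer: 22

Derivation:
Track key 'baz' through all 9 events:
  event 1 (t=4: SET bar = 3): baz unchanged
  event 2 (t=13: DEL foo): baz unchanged
  event 3 (t=20: SET foo = 11): baz unchanged
  event 4 (t=29: SET baz = 12): baz (absent) -> 12
  event 5 (t=30: INC baz by 10): baz 12 -> 22
  event 6 (t=35: INC foo by 10): baz unchanged
  event 7 (t=42: DEC bar by 15): baz unchanged
  event 8 (t=46: INC foo by 13): baz unchanged
  event 9 (t=49: INC foo by 15): baz unchanged
Final: baz = 22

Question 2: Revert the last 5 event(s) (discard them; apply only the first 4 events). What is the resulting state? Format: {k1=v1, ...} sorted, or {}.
Keep first 4 events (discard last 5):
  after event 1 (t=4: SET bar = 3): {bar=3}
  after event 2 (t=13: DEL foo): {bar=3}
  after event 3 (t=20: SET foo = 11): {bar=3, foo=11}
  after event 4 (t=29: SET baz = 12): {bar=3, baz=12, foo=11}

Answer: {bar=3, baz=12, foo=11}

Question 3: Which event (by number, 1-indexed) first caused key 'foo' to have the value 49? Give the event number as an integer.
Looking for first event where foo becomes 49:
  event 3: foo = 11
  event 4: foo = 11
  event 5: foo = 11
  event 6: foo = 21
  event 7: foo = 21
  event 8: foo = 34
  event 9: foo 34 -> 49  <-- first match

Answer: 9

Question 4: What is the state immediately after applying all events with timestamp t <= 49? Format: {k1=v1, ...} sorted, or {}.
Apply events with t <= 49 (9 events):
  after event 1 (t=4: SET bar = 3): {bar=3}
  after event 2 (t=13: DEL foo): {bar=3}
  after event 3 (t=20: SET foo = 11): {bar=3, foo=11}
  after event 4 (t=29: SET baz = 12): {bar=3, baz=12, foo=11}
  after event 5 (t=30: INC baz by 10): {bar=3, baz=22, foo=11}
  after event 6 (t=35: INC foo by 10): {bar=3, baz=22, foo=21}
  after event 7 (t=42: DEC bar by 15): {bar=-12, baz=22, foo=21}
  after event 8 (t=46: INC foo by 13): {bar=-12, baz=22, foo=34}
  after event 9 (t=49: INC foo by 15): {bar=-12, baz=22, foo=49}

Answer: {bar=-12, baz=22, foo=49}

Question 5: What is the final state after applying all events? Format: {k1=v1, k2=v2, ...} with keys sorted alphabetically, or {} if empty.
  after event 1 (t=4: SET bar = 3): {bar=3}
  after event 2 (t=13: DEL foo): {bar=3}
  after event 3 (t=20: SET foo = 11): {bar=3, foo=11}
  after event 4 (t=29: SET baz = 12): {bar=3, baz=12, foo=11}
  after event 5 (t=30: INC baz by 10): {bar=3, baz=22, foo=11}
  after event 6 (t=35: INC foo by 10): {bar=3, baz=22, foo=21}
  after event 7 (t=42: DEC bar by 15): {bar=-12, baz=22, foo=21}
  after event 8 (t=46: INC foo by 13): {bar=-12, baz=22, foo=34}
  after event 9 (t=49: INC foo by 15): {bar=-12, baz=22, foo=49}

Answer: {bar=-12, baz=22, foo=49}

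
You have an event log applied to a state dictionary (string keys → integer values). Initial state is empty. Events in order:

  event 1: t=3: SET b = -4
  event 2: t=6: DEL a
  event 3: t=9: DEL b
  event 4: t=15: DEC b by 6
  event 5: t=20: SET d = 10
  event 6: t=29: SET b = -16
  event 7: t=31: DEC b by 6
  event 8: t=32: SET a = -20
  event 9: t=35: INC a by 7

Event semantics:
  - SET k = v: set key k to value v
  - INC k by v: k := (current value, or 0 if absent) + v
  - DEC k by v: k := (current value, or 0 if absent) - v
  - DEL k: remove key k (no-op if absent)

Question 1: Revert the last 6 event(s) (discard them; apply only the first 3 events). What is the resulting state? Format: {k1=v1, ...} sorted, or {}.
Answer: {}

Derivation:
Keep first 3 events (discard last 6):
  after event 1 (t=3: SET b = -4): {b=-4}
  after event 2 (t=6: DEL a): {b=-4}
  after event 3 (t=9: DEL b): {}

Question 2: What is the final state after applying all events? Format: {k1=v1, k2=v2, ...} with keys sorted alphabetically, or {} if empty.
Answer: {a=-13, b=-22, d=10}

Derivation:
  after event 1 (t=3: SET b = -4): {b=-4}
  after event 2 (t=6: DEL a): {b=-4}
  after event 3 (t=9: DEL b): {}
  after event 4 (t=15: DEC b by 6): {b=-6}
  after event 5 (t=20: SET d = 10): {b=-6, d=10}
  after event 6 (t=29: SET b = -16): {b=-16, d=10}
  after event 7 (t=31: DEC b by 6): {b=-22, d=10}
  after event 8 (t=32: SET a = -20): {a=-20, b=-22, d=10}
  after event 9 (t=35: INC a by 7): {a=-13, b=-22, d=10}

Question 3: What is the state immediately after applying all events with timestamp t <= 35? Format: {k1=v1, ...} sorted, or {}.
Apply events with t <= 35 (9 events):
  after event 1 (t=3: SET b = -4): {b=-4}
  after event 2 (t=6: DEL a): {b=-4}
  after event 3 (t=9: DEL b): {}
  after event 4 (t=15: DEC b by 6): {b=-6}
  after event 5 (t=20: SET d = 10): {b=-6, d=10}
  after event 6 (t=29: SET b = -16): {b=-16, d=10}
  after event 7 (t=31: DEC b by 6): {b=-22, d=10}
  after event 8 (t=32: SET a = -20): {a=-20, b=-22, d=10}
  after event 9 (t=35: INC a by 7): {a=-13, b=-22, d=10}

Answer: {a=-13, b=-22, d=10}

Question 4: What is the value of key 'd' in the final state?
Answer: 10

Derivation:
Track key 'd' through all 9 events:
  event 1 (t=3: SET b = -4): d unchanged
  event 2 (t=6: DEL a): d unchanged
  event 3 (t=9: DEL b): d unchanged
  event 4 (t=15: DEC b by 6): d unchanged
  event 5 (t=20: SET d = 10): d (absent) -> 10
  event 6 (t=29: SET b = -16): d unchanged
  event 7 (t=31: DEC b by 6): d unchanged
  event 8 (t=32: SET a = -20): d unchanged
  event 9 (t=35: INC a by 7): d unchanged
Final: d = 10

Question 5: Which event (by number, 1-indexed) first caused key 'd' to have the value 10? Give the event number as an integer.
Looking for first event where d becomes 10:
  event 5: d (absent) -> 10  <-- first match

Answer: 5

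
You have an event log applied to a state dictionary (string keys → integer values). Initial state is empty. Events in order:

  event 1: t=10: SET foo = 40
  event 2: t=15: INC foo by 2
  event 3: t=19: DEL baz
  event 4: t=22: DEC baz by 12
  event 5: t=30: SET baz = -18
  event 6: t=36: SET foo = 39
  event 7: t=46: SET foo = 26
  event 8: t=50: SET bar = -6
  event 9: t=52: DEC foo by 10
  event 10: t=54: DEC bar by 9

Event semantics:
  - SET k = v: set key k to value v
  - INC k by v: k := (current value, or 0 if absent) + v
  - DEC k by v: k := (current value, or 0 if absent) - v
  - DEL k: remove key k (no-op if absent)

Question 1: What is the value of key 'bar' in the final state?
Track key 'bar' through all 10 events:
  event 1 (t=10: SET foo = 40): bar unchanged
  event 2 (t=15: INC foo by 2): bar unchanged
  event 3 (t=19: DEL baz): bar unchanged
  event 4 (t=22: DEC baz by 12): bar unchanged
  event 5 (t=30: SET baz = -18): bar unchanged
  event 6 (t=36: SET foo = 39): bar unchanged
  event 7 (t=46: SET foo = 26): bar unchanged
  event 8 (t=50: SET bar = -6): bar (absent) -> -6
  event 9 (t=52: DEC foo by 10): bar unchanged
  event 10 (t=54: DEC bar by 9): bar -6 -> -15
Final: bar = -15

Answer: -15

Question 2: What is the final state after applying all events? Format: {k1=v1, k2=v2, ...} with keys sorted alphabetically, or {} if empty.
Answer: {bar=-15, baz=-18, foo=16}

Derivation:
  after event 1 (t=10: SET foo = 40): {foo=40}
  after event 2 (t=15: INC foo by 2): {foo=42}
  after event 3 (t=19: DEL baz): {foo=42}
  after event 4 (t=22: DEC baz by 12): {baz=-12, foo=42}
  after event 5 (t=30: SET baz = -18): {baz=-18, foo=42}
  after event 6 (t=36: SET foo = 39): {baz=-18, foo=39}
  after event 7 (t=46: SET foo = 26): {baz=-18, foo=26}
  after event 8 (t=50: SET bar = -6): {bar=-6, baz=-18, foo=26}
  after event 9 (t=52: DEC foo by 10): {bar=-6, baz=-18, foo=16}
  after event 10 (t=54: DEC bar by 9): {bar=-15, baz=-18, foo=16}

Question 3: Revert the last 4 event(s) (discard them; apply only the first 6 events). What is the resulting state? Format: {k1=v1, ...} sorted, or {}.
Answer: {baz=-18, foo=39}

Derivation:
Keep first 6 events (discard last 4):
  after event 1 (t=10: SET foo = 40): {foo=40}
  after event 2 (t=15: INC foo by 2): {foo=42}
  after event 3 (t=19: DEL baz): {foo=42}
  after event 4 (t=22: DEC baz by 12): {baz=-12, foo=42}
  after event 5 (t=30: SET baz = -18): {baz=-18, foo=42}
  after event 6 (t=36: SET foo = 39): {baz=-18, foo=39}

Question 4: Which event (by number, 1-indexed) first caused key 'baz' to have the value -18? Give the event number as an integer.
Answer: 5

Derivation:
Looking for first event where baz becomes -18:
  event 4: baz = -12
  event 5: baz -12 -> -18  <-- first match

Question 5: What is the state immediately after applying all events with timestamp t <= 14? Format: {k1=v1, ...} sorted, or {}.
Answer: {foo=40}

Derivation:
Apply events with t <= 14 (1 events):
  after event 1 (t=10: SET foo = 40): {foo=40}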